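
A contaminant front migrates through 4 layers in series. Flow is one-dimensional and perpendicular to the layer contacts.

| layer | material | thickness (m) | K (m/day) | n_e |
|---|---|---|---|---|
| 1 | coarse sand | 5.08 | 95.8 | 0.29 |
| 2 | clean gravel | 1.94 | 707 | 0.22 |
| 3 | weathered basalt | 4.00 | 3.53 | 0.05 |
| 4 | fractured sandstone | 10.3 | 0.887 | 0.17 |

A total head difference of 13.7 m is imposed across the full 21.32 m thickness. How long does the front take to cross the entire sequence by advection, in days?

With flow normal to the layers, continuity requires the same specific discharge q through every layer.
Σ(b_i/K_i) = 5.08/95.8 + 1.94/707 + 4.00/3.53 + 10.3/0.887 = 12.80 d.
q = Δh / Σ(b_i/K_i) = 13.7 / 12.80 = 1.070 m/day.
In each layer the seepage velocity is v_i = q/n_i, so the layer transit time is t_i = b_i·n_i / q:
  layer 1 (coarse sand): t_1 = 5.08 × 0.29 / 1.070 = 1.377 d
  layer 2 (clean gravel): t_2 = 1.94 × 0.22 / 1.070 = 0.3988 d
  layer 3 (weathered basalt): t_3 = 4.00 × 0.05 / 1.070 = 0.1869 d
  layer 4 (fractured sandstone): t_4 = 10.3 × 0.17 / 1.070 = 1.636 d
Total t = Σ t_i = 3.598 days.

3.60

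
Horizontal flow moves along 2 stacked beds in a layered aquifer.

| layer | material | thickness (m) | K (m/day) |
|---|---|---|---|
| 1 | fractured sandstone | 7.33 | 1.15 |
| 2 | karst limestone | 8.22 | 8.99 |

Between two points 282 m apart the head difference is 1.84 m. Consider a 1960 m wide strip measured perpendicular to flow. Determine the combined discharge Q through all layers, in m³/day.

1050

Flow is parallel to layering, so each bed carries its own Darcy discharge and the transmissivities add.
Σ(K_i·b_i) = 1.15×7.33 + 8.99×8.22 = 82.33 m²/day.
Hydraulic gradient i = Δh / L = 1.84 / 282 = 0.006525.
Q = Σ(K_i·b_i) · W · i = 82.33 × 1960 × 0.006525 = 1053 m³/day.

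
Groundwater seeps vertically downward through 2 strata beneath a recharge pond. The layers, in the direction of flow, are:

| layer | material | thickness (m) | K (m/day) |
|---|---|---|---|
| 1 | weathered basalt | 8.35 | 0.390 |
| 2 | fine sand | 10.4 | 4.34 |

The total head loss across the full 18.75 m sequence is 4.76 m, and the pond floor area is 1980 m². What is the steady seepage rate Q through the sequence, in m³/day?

396

Flow is perpendicular to layering, so the layers act in series and the equivalent K is the thickness-weighted harmonic mean.
Total thickness L = 8.35 + 10.4 = 18.75 m.
Σ(b_i/K_i) = 8.35/0.390 + 10.4/4.34 = 23.81 d.
K_eq = L / Σ(b_i/K_i) = 18.75 / 23.81 = 0.7876 m/day.
Q = K_eq · A · (Δh/L) = 0.7876 × 1980 × (4.76/18.75) = 395.9 m³/day.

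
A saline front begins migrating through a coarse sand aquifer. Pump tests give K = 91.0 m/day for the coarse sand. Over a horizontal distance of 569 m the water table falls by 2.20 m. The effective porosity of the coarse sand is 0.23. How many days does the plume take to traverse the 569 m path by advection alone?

Hydraulic gradient i = Δh / L = 2.20 / 569 = 0.003866.
Darcy flux q = K · i = 91.00 × 0.003866 = 0.3518 m/day.
Seepage velocity v = q / n_e = 0.3518 / 0.23 = 1.530 m/day.
Travel time t = L / v = 569 / 1.530 = 372.0 days.

372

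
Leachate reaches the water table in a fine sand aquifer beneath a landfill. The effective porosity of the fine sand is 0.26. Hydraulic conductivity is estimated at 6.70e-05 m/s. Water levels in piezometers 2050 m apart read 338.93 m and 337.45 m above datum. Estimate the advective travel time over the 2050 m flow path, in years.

349

Convert K: 6.70e-05 m/s × 86400 = 5.789 m/day.
Hydraulic gradient i = (338.93 − 337.45) / 2050 = 1.48 / 2050 = 0.0007220.
Darcy flux q = K · i = 5.789 × 0.0007220 = 0.004179 m/day.
Seepage velocity v = q / n_e = 0.004179 / 0.26 = 0.01607 m/day.
Travel time t = L / v = 2050 / 0.01607 = 1.275e+05 days = 349.2 years.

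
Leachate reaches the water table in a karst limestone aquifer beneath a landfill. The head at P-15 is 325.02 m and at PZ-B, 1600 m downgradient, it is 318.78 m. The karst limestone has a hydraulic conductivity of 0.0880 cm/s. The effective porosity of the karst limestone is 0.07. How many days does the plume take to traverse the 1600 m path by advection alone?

378

Convert K: 0.0880 cm/s × 864 = 76.03 m/day.
Hydraulic gradient i = (325.02 − 318.78) / 1600 = 6.24 / 1600 = 0.003900.
Darcy flux q = K · i = 76.03 × 0.003900 = 0.2965 m/day.
Seepage velocity v = q / n_e = 0.2965 / 0.07 = 4.236 m/day.
Travel time t = L / v = 1600 / 4.236 = 377.7 days.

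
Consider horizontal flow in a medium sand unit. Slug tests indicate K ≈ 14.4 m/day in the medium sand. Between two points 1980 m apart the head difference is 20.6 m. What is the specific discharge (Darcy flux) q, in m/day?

Hydraulic gradient i = Δh / L = 20.6 / 1980 = 0.01040.
Specific discharge q = K · i = 14.40 × 0.01040 = 0.1498 m/day.

0.150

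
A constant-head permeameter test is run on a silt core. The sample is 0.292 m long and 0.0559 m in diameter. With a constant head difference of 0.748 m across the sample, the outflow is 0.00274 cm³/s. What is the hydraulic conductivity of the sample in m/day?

0.0377

Cross-sectional area A = π·(d/2)² = π × (0.0559/2)² = 0.002454 m².
Convert discharge: 0.00274 cm³/s = 2.740e-09 m³/s.
Darcy's law rearranged: K = Q·L / (A·Δh) = 2.740e-09 × 0.292 / (0.002454 × 0.748) = 4.358e-07 m/s = 0.03766 m/day.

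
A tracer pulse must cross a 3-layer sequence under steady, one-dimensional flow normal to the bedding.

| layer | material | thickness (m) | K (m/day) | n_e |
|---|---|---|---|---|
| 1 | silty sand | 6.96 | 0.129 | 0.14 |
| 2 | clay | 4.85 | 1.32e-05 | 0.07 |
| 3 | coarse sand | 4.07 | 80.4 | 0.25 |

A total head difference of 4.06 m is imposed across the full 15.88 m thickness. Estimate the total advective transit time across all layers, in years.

578

With flow normal to the layers, continuity requires the same specific discharge q through every layer.
Σ(b_i/K_i) = 6.96/0.129 + 4.85/1.32e-05 + 4.07/80.4 = 3.675e+05 d.
q = Δh / Σ(b_i/K_i) = 4.06 / 3.675e+05 = 1.105e-05 m/day.
In each layer the seepage velocity is v_i = q/n_i, so the layer transit time is t_i = b_i·n_i / q:
  layer 1 (silty sand): t_1 = 6.96 × 0.14 / 1.105e-05 = 88195 d
  layer 2 (clay): t_2 = 4.85 × 0.07 / 1.105e-05 = 30729 d
  layer 3 (coarse sand): t_3 = 4.07 × 0.25 / 1.105e-05 = 92096 d
Total t = Σ t_i = 2.110e+05 days = 577.7 years.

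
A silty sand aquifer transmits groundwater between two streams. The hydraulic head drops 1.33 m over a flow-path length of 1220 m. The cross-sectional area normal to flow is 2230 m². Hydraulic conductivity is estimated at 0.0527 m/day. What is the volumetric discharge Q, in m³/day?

0.128

Hydraulic gradient i = Δh / L = 1.33 / 1220 = 0.001090.
Darcy's law: Q = K · A · i = 0.05270 × 2230 × 0.001090 = 0.1281 m³/day.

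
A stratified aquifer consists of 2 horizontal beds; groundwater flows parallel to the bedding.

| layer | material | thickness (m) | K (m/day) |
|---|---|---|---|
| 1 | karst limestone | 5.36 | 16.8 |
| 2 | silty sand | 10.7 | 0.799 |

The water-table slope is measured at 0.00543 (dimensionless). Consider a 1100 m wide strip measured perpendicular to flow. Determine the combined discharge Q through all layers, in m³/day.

589

Flow is parallel to layering, so each bed carries its own Darcy discharge and the transmissivities add.
Σ(K_i·b_i) = 16.8×5.36 + 0.799×10.7 = 98.60 m²/day.
Hydraulic gradient i = 0.00543.
Q = Σ(K_i·b_i) · W · i = 98.60 × 1100 × 0.005430 = 588.9 m³/day.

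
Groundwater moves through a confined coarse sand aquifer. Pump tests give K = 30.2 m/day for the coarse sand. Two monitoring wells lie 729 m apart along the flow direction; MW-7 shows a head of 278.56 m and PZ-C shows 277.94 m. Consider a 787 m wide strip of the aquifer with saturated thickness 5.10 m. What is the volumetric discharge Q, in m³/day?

103

Cross-sectional area A = 787 × 5.10 = 4014 m².
Hydraulic gradient i = (278.56 − 277.94) / 729 = 0.62 / 729 = 0.0008505.
Darcy's law: Q = K · A · i = 30.20 × 4014 × 0.0008505 = 103.1 m³/day.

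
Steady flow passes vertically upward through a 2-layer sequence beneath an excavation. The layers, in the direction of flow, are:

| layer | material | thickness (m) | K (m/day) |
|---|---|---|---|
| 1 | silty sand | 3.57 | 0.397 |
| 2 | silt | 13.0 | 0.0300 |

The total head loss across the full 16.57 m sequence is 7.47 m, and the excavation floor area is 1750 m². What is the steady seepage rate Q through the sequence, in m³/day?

29.6

Flow is perpendicular to layering, so the layers act in series and the equivalent K is the thickness-weighted harmonic mean.
Total thickness L = 3.57 + 13.0 = 16.57 m.
Σ(b_i/K_i) = 3.57/0.397 + 13.0/0.0300 = 442.3 d.
K_eq = L / Σ(b_i/K_i) = 16.57 / 442.3 = 0.03746 m/day.
Q = K_eq · A · (Δh/L) = 0.03746 × 1750 × (7.47/16.57) = 29.55 m³/day.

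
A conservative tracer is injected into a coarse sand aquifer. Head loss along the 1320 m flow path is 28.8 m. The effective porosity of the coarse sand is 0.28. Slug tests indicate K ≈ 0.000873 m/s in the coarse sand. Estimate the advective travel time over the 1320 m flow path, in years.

Convert K: 0.000873 m/s × 86400 = 75.43 m/day.
Hydraulic gradient i = Δh / L = 28.8 / 1320 = 0.02182.
Darcy flux q = K · i = 75.43 × 0.02182 = 1.646 m/day.
Seepage velocity v = q / n_e = 1.646 / 0.28 = 5.877 m/day.
Travel time t = L / v = 1320 / 5.877 = 224.6 days = 0.6149 years.

0.615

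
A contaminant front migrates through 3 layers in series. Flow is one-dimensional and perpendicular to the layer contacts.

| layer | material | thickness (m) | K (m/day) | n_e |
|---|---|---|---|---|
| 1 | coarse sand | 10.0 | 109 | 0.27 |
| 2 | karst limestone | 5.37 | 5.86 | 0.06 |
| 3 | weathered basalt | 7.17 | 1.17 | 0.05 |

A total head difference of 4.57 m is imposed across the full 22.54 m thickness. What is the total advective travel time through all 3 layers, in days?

5.28

With flow normal to the layers, continuity requires the same specific discharge q through every layer.
Σ(b_i/K_i) = 10.0/109 + 5.37/5.86 + 7.17/1.17 = 7.136 d.
q = Δh / Σ(b_i/K_i) = 4.57 / 7.136 = 0.6404 m/day.
In each layer the seepage velocity is v_i = q/n_i, so the layer transit time is t_i = b_i·n_i / q:
  layer 1 (coarse sand): t_1 = 10.0 × 0.27 / 0.6404 = 4.216 d
  layer 2 (karst limestone): t_2 = 5.37 × 0.06 / 0.6404 = 0.5031 d
  layer 3 (weathered basalt): t_3 = 7.17 × 0.05 / 0.6404 = 0.5598 d
Total t = Σ t_i = 5.279 days.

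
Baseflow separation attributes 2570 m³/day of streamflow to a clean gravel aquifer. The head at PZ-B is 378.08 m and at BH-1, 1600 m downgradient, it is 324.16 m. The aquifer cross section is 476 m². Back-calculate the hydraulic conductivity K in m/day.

160

Hydraulic gradient i = (378.08 − 324.16) / 1600 = 53.92 / 1600 = 0.03370.
From Q = K·A·i, K = Q / (A·i) = 2570 / (476.0 × 0.03370) = 160.2 m/day.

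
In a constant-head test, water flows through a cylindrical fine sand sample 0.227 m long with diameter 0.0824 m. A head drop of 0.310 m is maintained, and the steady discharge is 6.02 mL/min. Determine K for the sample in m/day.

1.19

Cross-sectional area A = π·(d/2)² = π × (0.0824/2)² = 0.005333 m².
Convert discharge: 6.02 mL/min = 1.003e-07 m³/s.
Darcy's law rearranged: K = Q·L / (A·Δh) = 1.003e-07 × 0.227 / (0.005333 × 0.310) = 1.378e-05 m/s = 1.190 m/day.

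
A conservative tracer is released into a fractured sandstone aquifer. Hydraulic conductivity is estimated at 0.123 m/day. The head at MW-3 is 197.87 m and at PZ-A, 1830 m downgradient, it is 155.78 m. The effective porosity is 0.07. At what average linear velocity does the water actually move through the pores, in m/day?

Hydraulic gradient i = (197.87 − 155.78) / 1830 = 42.09 / 1830 = 0.02300.
Darcy flux q = K · i = 0.1230 × 0.02300 = 0.002829 m/day.
Seepage velocity v = q / n_e = 0.002829 / 0.07 = 0.04041 m/day.

0.0404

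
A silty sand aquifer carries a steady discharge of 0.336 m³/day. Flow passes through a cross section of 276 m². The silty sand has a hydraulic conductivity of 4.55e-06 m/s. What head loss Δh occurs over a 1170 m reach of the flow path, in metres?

3.62

Convert K: 4.55e-06 m/s × 86400 = 0.3931 m/day.
From Q = K·A·i, i = Q / (K·A) = 0.336 / (0.3931 × 276.0) = 0.003097.
Head loss Δh = i · L = 0.003097 × 1170 = 3.623 m.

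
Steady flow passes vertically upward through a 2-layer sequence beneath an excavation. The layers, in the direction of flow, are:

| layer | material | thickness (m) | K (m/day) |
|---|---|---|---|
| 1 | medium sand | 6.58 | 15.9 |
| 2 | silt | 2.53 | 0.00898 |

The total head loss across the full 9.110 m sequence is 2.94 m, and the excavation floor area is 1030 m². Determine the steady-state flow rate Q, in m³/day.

Flow is perpendicular to layering, so the layers act in series and the equivalent K is the thickness-weighted harmonic mean.
Total thickness L = 6.58 + 2.53 = 9.110 m.
Σ(b_i/K_i) = 6.58/15.9 + 2.53/0.00898 = 282.2 d.
K_eq = L / Σ(b_i/K_i) = 9.110 / 282.2 = 0.03229 m/day.
Q = K_eq · A · (Δh/L) = 0.03229 × 1030 × (2.94/9.110) = 10.73 m³/day.

10.7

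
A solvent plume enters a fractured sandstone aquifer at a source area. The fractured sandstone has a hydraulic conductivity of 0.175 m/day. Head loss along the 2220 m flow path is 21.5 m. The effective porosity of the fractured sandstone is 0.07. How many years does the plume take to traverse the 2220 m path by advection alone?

251

Hydraulic gradient i = Δh / L = 21.5 / 2220 = 0.009685.
Darcy flux q = K · i = 0.1750 × 0.009685 = 0.001695 m/day.
Seepage velocity v = q / n_e = 0.001695 / 0.07 = 0.02421 m/day.
Travel time t = L / v = 2220 / 0.02421 = 91691 days = 251.0 years.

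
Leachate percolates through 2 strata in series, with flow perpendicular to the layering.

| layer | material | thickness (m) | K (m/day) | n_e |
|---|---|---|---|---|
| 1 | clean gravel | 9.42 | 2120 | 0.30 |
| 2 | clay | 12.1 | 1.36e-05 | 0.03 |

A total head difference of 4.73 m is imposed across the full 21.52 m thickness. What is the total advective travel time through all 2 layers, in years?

1640

With flow normal to the layers, continuity requires the same specific discharge q through every layer.
Σ(b_i/K_i) = 9.42/2120 + 12.1/1.36e-05 = 8.897e+05 d.
q = Δh / Σ(b_i/K_i) = 4.73 / 8.897e+05 = 5.316e-06 m/day.
In each layer the seepage velocity is v_i = q/n_i, so the layer transit time is t_i = b_i·n_i / q:
  layer 1 (clean gravel): t_1 = 9.42 × 0.30 / 5.316e-06 = 5.316e+05 d
  layer 2 (clay): t_2 = 12.1 × 0.03 / 5.316e-06 = 68280 d
Total t = Σ t_i = 5.998e+05 days = 1642 years.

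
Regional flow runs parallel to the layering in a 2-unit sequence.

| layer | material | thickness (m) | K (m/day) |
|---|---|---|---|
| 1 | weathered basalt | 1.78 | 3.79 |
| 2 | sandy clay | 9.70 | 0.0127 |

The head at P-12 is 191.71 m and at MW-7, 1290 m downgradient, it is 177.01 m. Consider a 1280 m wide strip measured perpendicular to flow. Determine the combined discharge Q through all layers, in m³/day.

100

Flow is parallel to layering, so each bed carries its own Darcy discharge and the transmissivities add.
Σ(K_i·b_i) = 3.79×1.78 + 0.0127×9.70 = 6.869 m²/day.
Hydraulic gradient i = (191.71 − 177.01) / 1290 = 14.7 / 1290 = 0.01140.
Q = Σ(K_i·b_i) · W · i = 6.869 × 1280 × 0.01140 = 100.2 m³/day.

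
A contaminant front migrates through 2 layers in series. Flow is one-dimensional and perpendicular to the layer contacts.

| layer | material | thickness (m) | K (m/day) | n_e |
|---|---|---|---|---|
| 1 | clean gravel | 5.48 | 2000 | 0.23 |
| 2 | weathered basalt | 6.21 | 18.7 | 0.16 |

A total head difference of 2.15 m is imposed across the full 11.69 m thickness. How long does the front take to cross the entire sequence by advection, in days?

0.351

With flow normal to the layers, continuity requires the same specific discharge q through every layer.
Σ(b_i/K_i) = 5.48/2000 + 6.21/18.7 = 0.3348 d.
q = Δh / Σ(b_i/K_i) = 2.15 / 0.3348 = 6.421 m/day.
In each layer the seepage velocity is v_i = q/n_i, so the layer transit time is t_i = b_i·n_i / q:
  layer 1 (clean gravel): t_1 = 5.48 × 0.23 / 6.421 = 0.1963 d
  layer 2 (weathered basalt): t_2 = 6.21 × 0.16 / 6.421 = 0.1547 d
Total t = Σ t_i = 0.3510 days.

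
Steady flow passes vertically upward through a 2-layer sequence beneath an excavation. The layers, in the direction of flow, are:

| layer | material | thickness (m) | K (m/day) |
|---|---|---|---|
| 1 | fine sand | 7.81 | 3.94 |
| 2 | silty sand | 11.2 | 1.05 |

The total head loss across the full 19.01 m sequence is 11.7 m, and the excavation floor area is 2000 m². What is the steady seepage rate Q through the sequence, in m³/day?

1850

Flow is perpendicular to layering, so the layers act in series and the equivalent K is the thickness-weighted harmonic mean.
Total thickness L = 7.81 + 11.2 = 19.01 m.
Σ(b_i/K_i) = 7.81/3.94 + 11.2/1.05 = 12.65 d.
K_eq = L / Σ(b_i/K_i) = 19.01 / 12.65 = 1.503 m/day.
Q = K_eq · A · (Δh/L) = 1.503 × 2000 × (11.7/19.01) = 1850 m³/day.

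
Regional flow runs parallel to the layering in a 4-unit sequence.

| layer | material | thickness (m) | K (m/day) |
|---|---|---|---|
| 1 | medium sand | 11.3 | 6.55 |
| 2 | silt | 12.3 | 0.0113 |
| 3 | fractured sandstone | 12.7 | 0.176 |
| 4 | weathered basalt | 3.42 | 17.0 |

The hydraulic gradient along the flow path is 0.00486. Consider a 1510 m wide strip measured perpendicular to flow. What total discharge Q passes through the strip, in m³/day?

987

Flow is parallel to layering, so each bed carries its own Darcy discharge and the transmissivities add.
Σ(K_i·b_i) = 6.55×11.3 + 0.0113×12.3 + 0.176×12.7 + 17.0×3.42 = 134.5 m²/day.
Hydraulic gradient i = 0.00486.
Q = Σ(K_i·b_i) · W · i = 134.5 × 1510 × 0.004860 = 987.3 m³/day.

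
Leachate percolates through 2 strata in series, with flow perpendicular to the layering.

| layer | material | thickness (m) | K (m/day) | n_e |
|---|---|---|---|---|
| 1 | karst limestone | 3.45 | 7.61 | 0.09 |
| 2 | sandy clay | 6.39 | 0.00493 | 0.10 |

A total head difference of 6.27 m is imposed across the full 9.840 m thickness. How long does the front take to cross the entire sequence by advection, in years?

0.538

With flow normal to the layers, continuity requires the same specific discharge q through every layer.
Σ(b_i/K_i) = 3.45/7.61 + 6.39/0.00493 = 1297 d.
q = Δh / Σ(b_i/K_i) = 6.27 / 1297 = 0.004836 m/day.
In each layer the seepage velocity is v_i = q/n_i, so the layer transit time is t_i = b_i·n_i / q:
  layer 1 (karst limestone): t_1 = 3.45 × 0.09 / 0.004836 = 64.21 d
  layer 2 (sandy clay): t_2 = 6.39 × 0.10 / 0.004836 = 132.1 d
Total t = Σ t_i = 196.4 days = 0.5376 years.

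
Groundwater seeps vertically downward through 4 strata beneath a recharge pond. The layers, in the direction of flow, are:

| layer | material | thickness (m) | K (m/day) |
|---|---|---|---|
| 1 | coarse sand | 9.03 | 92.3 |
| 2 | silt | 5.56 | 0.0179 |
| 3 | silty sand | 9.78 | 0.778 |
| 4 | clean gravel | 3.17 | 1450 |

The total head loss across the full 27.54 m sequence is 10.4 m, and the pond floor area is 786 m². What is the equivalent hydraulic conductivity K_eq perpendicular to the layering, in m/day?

Flow is perpendicular to layering, so the layers act in series and the equivalent K is the thickness-weighted harmonic mean.
Total thickness L = 9.03 + 5.56 + 9.78 + 3.17 = 27.54 m.
Σ(b_i/K_i) = 9.03/92.3 + 5.56/0.0179 + 9.78/0.778 + 3.17/1450 = 323.3 d.
K_eq = L / Σ(b_i/K_i) = 27.54 / 323.3 = 0.08519 m/day.

0.0852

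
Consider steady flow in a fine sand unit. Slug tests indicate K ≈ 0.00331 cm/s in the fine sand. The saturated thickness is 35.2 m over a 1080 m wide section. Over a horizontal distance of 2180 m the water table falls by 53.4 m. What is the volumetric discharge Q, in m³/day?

Convert K: 0.00331 cm/s × 864 = 2.860 m/day.
Cross-sectional area A = 1080 × 35.2 = 38016 m².
Hydraulic gradient i = Δh / L = 53.4 / 2180 = 0.02450.
Darcy's law: Q = K · A · i = 2.860 × 38016 × 0.02450 = 2663 m³/day.

2660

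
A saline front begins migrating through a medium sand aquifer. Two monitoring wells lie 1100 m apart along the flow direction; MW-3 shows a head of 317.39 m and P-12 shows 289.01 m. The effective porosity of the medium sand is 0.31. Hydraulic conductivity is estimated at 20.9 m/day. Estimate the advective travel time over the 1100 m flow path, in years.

Hydraulic gradient i = (317.39 − 289.01) / 1100 = 28.38 / 1100 = 0.02580.
Darcy flux q = K · i = 20.90 × 0.02580 = 0.5392 m/day.
Seepage velocity v = q / n_e = 0.5392 / 0.31 = 1.739 m/day.
Travel time t = L / v = 1100 / 1.739 = 632.4 days = 1.731 years.

1.73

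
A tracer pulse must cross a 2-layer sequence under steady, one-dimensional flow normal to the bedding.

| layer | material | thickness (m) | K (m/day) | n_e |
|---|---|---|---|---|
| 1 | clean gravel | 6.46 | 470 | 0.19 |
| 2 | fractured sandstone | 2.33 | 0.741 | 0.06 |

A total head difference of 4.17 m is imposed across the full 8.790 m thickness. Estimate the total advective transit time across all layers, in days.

With flow normal to the layers, continuity requires the same specific discharge q through every layer.
Σ(b_i/K_i) = 6.46/470 + 2.33/0.741 = 3.158 d.
q = Δh / Σ(b_i/K_i) = 4.17 / 3.158 = 1.320 m/day.
In each layer the seepage velocity is v_i = q/n_i, so the layer transit time is t_i = b_i·n_i / q:
  layer 1 (clean gravel): t_1 = 6.46 × 0.19 / 1.320 = 0.9296 d
  layer 2 (fractured sandstone): t_2 = 2.33 × 0.06 / 1.320 = 0.1059 d
Total t = Σ t_i = 1.035 days.

1.04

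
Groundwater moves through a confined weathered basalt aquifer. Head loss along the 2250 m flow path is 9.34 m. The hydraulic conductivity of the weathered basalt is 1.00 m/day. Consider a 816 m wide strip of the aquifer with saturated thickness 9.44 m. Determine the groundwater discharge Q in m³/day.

32.0

Cross-sectional area A = 816 × 9.44 = 7703 m².
Hydraulic gradient i = Δh / L = 9.34 / 2250 = 0.004151.
Darcy's law: Q = K · A · i = 1.000 × 7703 × 0.004151 = 31.98 m³/day.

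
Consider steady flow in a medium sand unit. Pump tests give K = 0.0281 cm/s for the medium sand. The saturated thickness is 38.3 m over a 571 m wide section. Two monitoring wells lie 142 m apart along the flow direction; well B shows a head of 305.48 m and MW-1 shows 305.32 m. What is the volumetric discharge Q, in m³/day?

598

Convert K: 0.0281 cm/s × 864 = 24.28 m/day.
Cross-sectional area A = 571 × 38.3 = 21869 m².
Hydraulic gradient i = (305.48 − 305.32) / 142 = 0.16 / 142 = 0.001127.
Darcy's law: Q = K · A · i = 24.28 × 21869 × 0.001127 = 598.3 m³/day.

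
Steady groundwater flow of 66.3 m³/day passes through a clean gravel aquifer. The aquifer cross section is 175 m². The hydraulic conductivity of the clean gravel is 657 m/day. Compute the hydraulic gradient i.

0.000577

From Q = K·A·i, i = Q / (K·A) = 66.3 / (657.0 × 175.0) = 0.0005766.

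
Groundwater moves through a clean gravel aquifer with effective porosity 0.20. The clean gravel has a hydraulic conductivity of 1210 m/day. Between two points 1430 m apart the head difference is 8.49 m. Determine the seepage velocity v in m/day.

35.9

Hydraulic gradient i = Δh / L = 8.49 / 1430 = 0.005937.
Darcy flux q = K · i = 1210 × 0.005937 = 7.184 m/day.
Seepage velocity v = q / n_e = 7.184 / 0.20 = 35.92 m/day.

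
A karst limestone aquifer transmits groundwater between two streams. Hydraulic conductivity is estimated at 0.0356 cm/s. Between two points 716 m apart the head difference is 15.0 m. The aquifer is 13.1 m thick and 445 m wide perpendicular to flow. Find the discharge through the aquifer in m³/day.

3760

Convert K: 0.0356 cm/s × 864 = 30.76 m/day.
Cross-sectional area A = 445 × 13.1 = 5830 m².
Hydraulic gradient i = Δh / L = 15.0 / 716 = 0.02095.
Darcy's law: Q = K · A · i = 30.76 × 5830 × 0.02095 = 3756 m³/day.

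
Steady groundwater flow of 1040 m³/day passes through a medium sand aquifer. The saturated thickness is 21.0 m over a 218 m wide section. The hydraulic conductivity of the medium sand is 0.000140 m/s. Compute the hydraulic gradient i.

Convert K: 0.000140 m/s × 86400 = 12.10 m/day.
Cross-sectional area A = 218 × 21.0 = 4578 m².
From Q = K·A·i, i = Q / (K·A) = 1040 / (12.10 × 4578) = 0.01878.

0.0188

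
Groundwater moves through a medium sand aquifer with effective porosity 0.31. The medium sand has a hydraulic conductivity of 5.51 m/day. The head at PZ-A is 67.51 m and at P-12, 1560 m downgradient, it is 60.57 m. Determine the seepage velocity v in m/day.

0.0791

Hydraulic gradient i = (67.51 − 60.57) / 1560 = 6.94 / 1560 = 0.004449.
Darcy flux q = K · i = 5.510 × 0.004449 = 0.02451 m/day.
Seepage velocity v = q / n_e = 0.02451 / 0.31 = 0.07907 m/day.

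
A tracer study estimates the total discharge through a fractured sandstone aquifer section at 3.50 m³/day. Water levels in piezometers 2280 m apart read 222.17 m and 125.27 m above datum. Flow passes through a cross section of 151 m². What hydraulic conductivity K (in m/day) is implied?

0.545

Hydraulic gradient i = (222.17 − 125.27) / 2280 = 96.9 / 2280 = 0.04250.
From Q = K·A·i, K = Q / (A·i) = 3.50 / (151.0 × 0.04250) = 0.5454 m/day.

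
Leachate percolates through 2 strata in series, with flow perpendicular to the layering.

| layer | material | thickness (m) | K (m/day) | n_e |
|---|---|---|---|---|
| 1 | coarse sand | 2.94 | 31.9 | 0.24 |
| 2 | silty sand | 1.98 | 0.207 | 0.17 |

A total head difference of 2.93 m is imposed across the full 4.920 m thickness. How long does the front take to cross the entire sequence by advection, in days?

With flow normal to the layers, continuity requires the same specific discharge q through every layer.
Σ(b_i/K_i) = 2.94/31.9 + 1.98/0.207 = 9.657 d.
q = Δh / Σ(b_i/K_i) = 2.93 / 9.657 = 0.3034 m/day.
In each layer the seepage velocity is v_i = q/n_i, so the layer transit time is t_i = b_i·n_i / q:
  layer 1 (coarse sand): t_1 = 2.94 × 0.24 / 0.3034 = 2.326 d
  layer 2 (silty sand): t_2 = 1.98 × 0.17 / 0.3034 = 1.109 d
Total t = Σ t_i = 3.435 days.

3.44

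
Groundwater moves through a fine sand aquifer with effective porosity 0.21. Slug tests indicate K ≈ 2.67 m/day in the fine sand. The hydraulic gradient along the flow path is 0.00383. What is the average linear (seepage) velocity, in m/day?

Hydraulic gradient i = 0.00383.
Darcy flux q = K · i = 2.670 × 0.003830 = 0.01023 m/day.
Seepage velocity v = q / n_e = 0.01023 / 0.21 = 0.04870 m/day.

0.0487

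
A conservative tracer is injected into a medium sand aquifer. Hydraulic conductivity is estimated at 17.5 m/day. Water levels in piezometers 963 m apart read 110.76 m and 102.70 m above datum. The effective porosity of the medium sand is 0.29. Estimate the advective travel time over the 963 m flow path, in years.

5.22

Hydraulic gradient i = (110.76 − 102.70) / 963 = 8.06 / 963 = 0.008370.
Darcy flux q = K · i = 17.50 × 0.008370 = 0.1465 m/day.
Seepage velocity v = q / n_e = 0.1465 / 0.29 = 0.5051 m/day.
Travel time t = L / v = 963 / 0.5051 = 1907 days = 5.220 years.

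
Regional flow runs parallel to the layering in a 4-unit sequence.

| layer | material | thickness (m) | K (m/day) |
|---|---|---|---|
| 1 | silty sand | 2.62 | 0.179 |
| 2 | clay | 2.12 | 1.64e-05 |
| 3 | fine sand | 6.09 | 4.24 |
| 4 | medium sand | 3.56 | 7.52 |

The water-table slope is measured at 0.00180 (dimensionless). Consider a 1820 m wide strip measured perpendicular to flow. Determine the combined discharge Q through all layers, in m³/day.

174

Flow is parallel to layering, so each bed carries its own Darcy discharge and the transmissivities add.
Σ(K_i·b_i) = 0.179×2.62 + 1.64e-05×2.12 + 4.24×6.09 + 7.52×3.56 = 53.06 m²/day.
Hydraulic gradient i = 0.00180.
Q = Σ(K_i·b_i) · W · i = 53.06 × 1820 × 0.001800 = 173.8 m³/day.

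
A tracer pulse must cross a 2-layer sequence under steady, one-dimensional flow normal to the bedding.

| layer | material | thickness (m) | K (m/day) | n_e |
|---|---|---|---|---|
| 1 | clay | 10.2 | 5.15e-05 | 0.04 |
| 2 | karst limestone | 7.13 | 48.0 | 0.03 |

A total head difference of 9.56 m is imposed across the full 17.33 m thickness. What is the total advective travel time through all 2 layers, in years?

With flow normal to the layers, continuity requires the same specific discharge q through every layer.
Σ(b_i/K_i) = 10.2/5.15e-05 + 7.13/48.0 = 1.981e+05 d.
q = Δh / Σ(b_i/K_i) = 9.56 / 1.981e+05 = 4.827e-05 m/day.
In each layer the seepage velocity is v_i = q/n_i, so the layer transit time is t_i = b_i·n_i / q:
  layer 1 (clay): t_1 = 10.2 × 0.04 / 4.827e-05 = 8453 d
  layer 2 (karst limestone): t_2 = 7.13 × 0.03 / 4.827e-05 = 4431 d
Total t = Σ t_i = 12884 days = 35.27 years.

35.3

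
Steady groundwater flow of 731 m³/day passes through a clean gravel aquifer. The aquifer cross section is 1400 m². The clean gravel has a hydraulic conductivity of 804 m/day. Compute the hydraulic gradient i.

0.000649

From Q = K·A·i, i = Q / (K·A) = 731 / (804.0 × 1400) = 0.0006494.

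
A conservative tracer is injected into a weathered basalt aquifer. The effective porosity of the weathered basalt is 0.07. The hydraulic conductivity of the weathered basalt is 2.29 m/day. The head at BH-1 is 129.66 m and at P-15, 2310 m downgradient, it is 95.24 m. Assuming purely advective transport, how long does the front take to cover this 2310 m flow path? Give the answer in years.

Hydraulic gradient i = (129.66 − 95.24) / 2310 = 34.42 / 2310 = 0.01490.
Darcy flux q = K · i = 2.290 × 0.01490 = 0.03412 m/day.
Seepage velocity v = q / n_e = 0.03412 / 0.07 = 0.4875 m/day.
Travel time t = L / v = 2310 / 0.4875 = 4739 days = 12.97 years.

13.0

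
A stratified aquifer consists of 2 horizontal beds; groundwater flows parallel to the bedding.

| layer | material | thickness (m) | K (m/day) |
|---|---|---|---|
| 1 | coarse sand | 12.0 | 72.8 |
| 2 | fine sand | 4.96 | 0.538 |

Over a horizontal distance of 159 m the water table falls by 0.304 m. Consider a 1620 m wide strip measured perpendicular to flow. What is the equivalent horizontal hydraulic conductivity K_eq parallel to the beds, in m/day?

51.7

Flow is parallel to layering, so each bed carries its own Darcy discharge and the transmissivities add.
Σ(K_i·b_i) = 72.8×12.0 + 0.538×4.96 = 876.3 m²/day.
Total thickness b = 16.96 m, so K_eq = Σ(K_i·b_i)/b = 51.67 m/day.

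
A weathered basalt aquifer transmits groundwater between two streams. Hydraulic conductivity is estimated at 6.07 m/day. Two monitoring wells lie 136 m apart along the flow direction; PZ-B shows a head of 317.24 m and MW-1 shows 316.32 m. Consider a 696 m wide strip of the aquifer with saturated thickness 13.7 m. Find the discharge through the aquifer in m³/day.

Cross-sectional area A = 696 × 13.7 = 9535 m².
Hydraulic gradient i = (317.24 − 316.32) / 136 = 0.92 / 136 = 0.006765.
Darcy's law: Q = K · A · i = 6.070 × 9535 × 0.006765 = 391.5 m³/day.

392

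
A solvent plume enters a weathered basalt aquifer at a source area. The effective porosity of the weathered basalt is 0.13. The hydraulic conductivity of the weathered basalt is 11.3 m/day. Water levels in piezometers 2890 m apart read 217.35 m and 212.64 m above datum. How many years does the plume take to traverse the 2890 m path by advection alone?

55.9

Hydraulic gradient i = (217.35 − 212.64) / 2890 = 4.71 / 2890 = 0.001630.
Darcy flux q = K · i = 11.30 × 0.001630 = 0.01842 m/day.
Seepage velocity v = q / n_e = 0.01842 / 0.13 = 0.1417 m/day.
Travel time t = L / v = 2890 / 0.1417 = 20400 days = 55.85 years.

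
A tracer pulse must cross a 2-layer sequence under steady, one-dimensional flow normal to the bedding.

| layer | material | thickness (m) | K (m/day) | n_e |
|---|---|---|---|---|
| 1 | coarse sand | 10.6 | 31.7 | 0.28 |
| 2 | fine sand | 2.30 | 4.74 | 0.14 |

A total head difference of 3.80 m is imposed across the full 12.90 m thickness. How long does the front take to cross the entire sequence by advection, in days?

With flow normal to the layers, continuity requires the same specific discharge q through every layer.
Σ(b_i/K_i) = 10.6/31.7 + 2.30/4.74 = 0.8196 d.
q = Δh / Σ(b_i/K_i) = 3.80 / 0.8196 = 4.636 m/day.
In each layer the seepage velocity is v_i = q/n_i, so the layer transit time is t_i = b_i·n_i / q:
  layer 1 (coarse sand): t_1 = 10.6 × 0.28 / 4.636 = 0.6402 d
  layer 2 (fine sand): t_2 = 2.30 × 0.14 / 4.636 = 0.06945 d
Total t = Σ t_i = 0.7096 days.

0.710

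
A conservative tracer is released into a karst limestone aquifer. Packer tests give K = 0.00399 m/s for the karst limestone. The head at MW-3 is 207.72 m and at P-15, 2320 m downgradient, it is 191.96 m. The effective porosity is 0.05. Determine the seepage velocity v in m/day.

Convert K: 0.00399 m/s × 86400 = 344.7 m/day.
Hydraulic gradient i = (207.72 − 191.96) / 2320 = 15.76 / 2320 = 0.006793.
Darcy flux q = K · i = 344.7 × 0.006793 = 2.342 m/day.
Seepage velocity v = q / n_e = 2.342 / 0.05 = 46.84 m/day.

46.8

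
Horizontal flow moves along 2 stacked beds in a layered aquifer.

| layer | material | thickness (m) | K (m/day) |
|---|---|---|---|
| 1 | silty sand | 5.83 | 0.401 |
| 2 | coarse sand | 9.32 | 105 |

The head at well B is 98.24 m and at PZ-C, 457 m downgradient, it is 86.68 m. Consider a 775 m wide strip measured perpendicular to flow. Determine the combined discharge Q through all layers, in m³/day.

19200

Flow is parallel to layering, so each bed carries its own Darcy discharge and the transmissivities add.
Σ(K_i·b_i) = 0.401×5.83 + 105×9.32 = 980.9 m²/day.
Hydraulic gradient i = (98.24 − 86.68) / 457 = 11.56 / 457 = 0.02530.
Q = Σ(K_i·b_i) · W · i = 980.9 × 775 × 0.02530 = 19230 m³/day.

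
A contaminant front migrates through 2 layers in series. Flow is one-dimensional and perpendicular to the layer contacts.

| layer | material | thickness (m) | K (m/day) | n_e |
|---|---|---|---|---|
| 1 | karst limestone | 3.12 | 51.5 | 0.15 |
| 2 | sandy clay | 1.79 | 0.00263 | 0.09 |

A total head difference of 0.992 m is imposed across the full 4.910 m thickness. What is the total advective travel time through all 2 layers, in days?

432

With flow normal to the layers, continuity requires the same specific discharge q through every layer.
Σ(b_i/K_i) = 3.12/51.5 + 1.79/0.00263 = 680.7 d.
q = Δh / Σ(b_i/K_i) = 0.992 / 680.7 = 0.001457 m/day.
In each layer the seepage velocity is v_i = q/n_i, so the layer transit time is t_i = b_i·n_i / q:
  layer 1 (karst limestone): t_1 = 3.12 × 0.15 / 0.001457 = 321.1 d
  layer 2 (sandy clay): t_2 = 1.79 × 0.09 / 0.001457 = 110.5 d
Total t = Σ t_i = 431.7 days.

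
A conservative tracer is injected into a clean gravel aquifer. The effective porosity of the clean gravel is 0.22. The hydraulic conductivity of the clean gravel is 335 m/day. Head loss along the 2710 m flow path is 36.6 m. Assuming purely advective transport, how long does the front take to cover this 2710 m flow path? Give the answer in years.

0.361

Hydraulic gradient i = Δh / L = 36.6 / 2710 = 0.01351.
Darcy flux q = K · i = 335.0 × 0.01351 = 4.524 m/day.
Seepage velocity v = q / n_e = 4.524 / 0.22 = 20.57 m/day.
Travel time t = L / v = 2710 / 20.57 = 131.8 days = 0.3608 years.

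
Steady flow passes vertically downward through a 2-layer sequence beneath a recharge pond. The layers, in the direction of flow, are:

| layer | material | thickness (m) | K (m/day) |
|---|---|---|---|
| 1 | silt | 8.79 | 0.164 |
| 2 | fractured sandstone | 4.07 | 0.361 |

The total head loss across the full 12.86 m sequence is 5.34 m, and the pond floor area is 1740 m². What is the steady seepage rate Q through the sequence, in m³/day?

Flow is perpendicular to layering, so the layers act in series and the equivalent K is the thickness-weighted harmonic mean.
Total thickness L = 8.79 + 4.07 = 12.86 m.
Σ(b_i/K_i) = 8.79/0.164 + 4.07/0.361 = 64.87 d.
K_eq = L / Σ(b_i/K_i) = 12.86 / 64.87 = 0.1982 m/day.
Q = K_eq · A · (Δh/L) = 0.1982 × 1740 × (5.34/12.86) = 143.2 m³/day.

143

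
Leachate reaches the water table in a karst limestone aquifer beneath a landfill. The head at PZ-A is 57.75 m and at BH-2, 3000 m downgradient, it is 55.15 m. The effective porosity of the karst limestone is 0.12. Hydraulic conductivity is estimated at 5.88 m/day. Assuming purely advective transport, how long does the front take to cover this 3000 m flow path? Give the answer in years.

Hydraulic gradient i = (57.75 − 55.15) / 3000 = 2.6 / 3000 = 0.0008667.
Darcy flux q = K · i = 5.880 × 0.0008667 = 0.005096 m/day.
Seepage velocity v = q / n_e = 0.005096 / 0.12 = 0.04247 m/day.
Travel time t = L / v = 3000 / 0.04247 = 70644 days = 193.4 years.

193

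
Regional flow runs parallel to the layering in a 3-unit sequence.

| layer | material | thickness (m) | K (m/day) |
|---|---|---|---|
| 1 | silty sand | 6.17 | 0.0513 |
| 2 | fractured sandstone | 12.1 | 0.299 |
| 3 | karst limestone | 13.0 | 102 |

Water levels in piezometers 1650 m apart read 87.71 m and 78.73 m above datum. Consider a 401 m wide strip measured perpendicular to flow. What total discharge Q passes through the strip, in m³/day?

Flow is parallel to layering, so each bed carries its own Darcy discharge and the transmissivities add.
Σ(K_i·b_i) = 0.0513×6.17 + 0.299×12.1 + 102×13.0 = 1330 m²/day.
Hydraulic gradient i = (87.71 − 78.73) / 1650 = 8.98 / 1650 = 0.005442.
Q = Σ(K_i·b_i) · W · i = 1330 × 401 × 0.005442 = 2902 m³/day.

2900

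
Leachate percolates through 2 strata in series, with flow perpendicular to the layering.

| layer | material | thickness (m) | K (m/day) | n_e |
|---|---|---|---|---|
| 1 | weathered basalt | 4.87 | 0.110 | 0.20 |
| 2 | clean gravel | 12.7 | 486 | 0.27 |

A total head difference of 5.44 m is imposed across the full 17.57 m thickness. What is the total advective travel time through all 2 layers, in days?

With flow normal to the layers, continuity requires the same specific discharge q through every layer.
Σ(b_i/K_i) = 4.87/0.110 + 12.7/486 = 44.30 d.
q = Δh / Σ(b_i/K_i) = 5.44 / 44.30 = 0.1228 m/day.
In each layer the seepage velocity is v_i = q/n_i, so the layer transit time is t_i = b_i·n_i / q:
  layer 1 (weathered basalt): t_1 = 4.87 × 0.20 / 0.1228 = 7.931 d
  layer 2 (clean gravel): t_2 = 12.7 × 0.27 / 0.1228 = 27.92 d
Total t = Σ t_i = 35.85 days.

35.9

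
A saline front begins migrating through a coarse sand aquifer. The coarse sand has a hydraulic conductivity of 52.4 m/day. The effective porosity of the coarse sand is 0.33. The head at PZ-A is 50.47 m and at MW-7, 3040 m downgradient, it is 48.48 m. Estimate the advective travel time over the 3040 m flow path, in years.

Hydraulic gradient i = (50.47 − 48.48) / 3040 = 1.99 / 3040 = 0.0006546.
Darcy flux q = K · i = 52.40 × 0.0006546 = 0.03430 m/day.
Seepage velocity v = q / n_e = 0.03430 / 0.33 = 0.1039 m/day.
Travel time t = L / v = 3040 / 0.1039 = 29247 days = 80.07 years.

80.1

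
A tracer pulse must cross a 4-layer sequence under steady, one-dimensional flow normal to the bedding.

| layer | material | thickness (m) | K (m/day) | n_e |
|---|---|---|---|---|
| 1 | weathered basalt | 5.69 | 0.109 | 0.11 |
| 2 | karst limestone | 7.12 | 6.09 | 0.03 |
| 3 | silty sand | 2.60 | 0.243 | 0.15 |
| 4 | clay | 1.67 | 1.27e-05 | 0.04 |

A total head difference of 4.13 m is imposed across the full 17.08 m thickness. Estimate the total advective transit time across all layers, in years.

113

With flow normal to the layers, continuity requires the same specific discharge q through every layer.
Σ(b_i/K_i) = 5.69/0.109 + 7.12/6.09 + 2.60/0.243 + 1.67/1.27e-05 = 1.316e+05 d.
q = Δh / Σ(b_i/K_i) = 4.13 / 1.316e+05 = 3.139e-05 m/day.
In each layer the seepage velocity is v_i = q/n_i, so the layer transit time is t_i = b_i·n_i / q:
  layer 1 (weathered basalt): t_1 = 5.69 × 0.11 / 3.139e-05 = 19938 d
  layer 2 (karst limestone): t_2 = 7.12 × 0.03 / 3.139e-05 = 6804 d
  layer 3 (silty sand): t_3 = 2.60 × 0.15 / 3.139e-05 = 12423 d
  layer 4 (clay): t_4 = 1.67 × 0.04 / 3.139e-05 = 2128 d
Total t = Σ t_i = 41293 days = 113.1 years.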